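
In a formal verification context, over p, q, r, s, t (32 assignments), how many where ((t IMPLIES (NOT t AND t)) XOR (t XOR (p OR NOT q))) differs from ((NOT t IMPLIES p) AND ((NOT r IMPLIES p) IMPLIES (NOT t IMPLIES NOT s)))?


F1 = ((t IMPLIES (NOT t AND t)) XOR (t XOR (p OR NOT q)))
F2 = ((NOT t IMPLIES p) AND ((NOT r IMPLIES p) IMPLIES (NOT t IMPLIES NOT s)))
Evaluate both on each of 32 rows (bits = p,q,r,s,t):
  row 0 [00000]: F1=0 F2=0 -> 0
  row 1 [00001]: F1=0 F2=1 (differ) -> 1
  row 2 [00010]: F1=0 F2=0 -> 0
  row 3 [00011]: F1=0 F2=1 (differ) -> 1
  row 4 [00100]: F1=0 F2=0 -> 0
  row 5 [00101]: F1=0 F2=1 (differ) -> 1
  row 6 [00110]: F1=0 F2=0 -> 0
  row 7 [00111]: F1=0 F2=1 (differ) -> 1
  row 8 [01000]: F1=1 F2=0 (differ) -> 1
  row 9 [01001]: F1=1 F2=1 -> 0
  row 10 [01010]: F1=1 F2=0 (differ) -> 1
  row 11 [01011]: F1=1 F2=1 -> 0
  row 12 [01100]: F1=1 F2=0 (differ) -> 1
  row 13 [01101]: F1=1 F2=1 -> 0
  row 14 [01110]: F1=1 F2=0 (differ) -> 1
  row 15 [01111]: F1=1 F2=1 -> 0
  row 16 [10000]: F1=0 F2=1 (differ) -> 1
  row 17 [10001]: F1=0 F2=1 (differ) -> 1
  row 18 [10010]: F1=0 F2=0 -> 0
  row 19 [10011]: F1=0 F2=1 (differ) -> 1
  row 20 [10100]: F1=0 F2=1 (differ) -> 1
  row 21 [10101]: F1=0 F2=1 (differ) -> 1
  row 22 [10110]: F1=0 F2=0 -> 0
  row 23 [10111]: F1=0 F2=1 (differ) -> 1
  row 24 [11000]: F1=0 F2=1 (differ) -> 1
  row 25 [11001]: F1=0 F2=1 (differ) -> 1
  row 26 [11010]: F1=0 F2=0 -> 0
  row 27 [11011]: F1=0 F2=1 (differ) -> 1
  row 28 [11100]: F1=0 F2=1 (differ) -> 1
  row 29 [11101]: F1=0 F2=1 (differ) -> 1
  row 30 [11110]: F1=0 F2=0 -> 0
  row 31 [11111]: F1=0 F2=1 (differ) -> 1
Full result column, 8 rows per line (p,q fixed per line; r,s,t runs 000..111 left to right):
  rows 0-7 [p,q=00]: 01010101  (ones: 4)
  rows 8-15 [p,q=01]: 10101010  (ones: 4)
  rows 16-23 [p,q=10]: 11011101  (ones: 6)
  rows 24-31 [p,q=11]: 11011101  (ones: 6)
Disagreements = 4+4+6+6 = 20

20


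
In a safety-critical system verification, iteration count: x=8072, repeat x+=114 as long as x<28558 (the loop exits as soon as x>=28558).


Step 1: x goes from 8072 toward 28558 by 114; the body runs while x<28558, so iterations = ceil((bound-start)/step)
Step 2: Distance=20486
Step 3: ceil(20486/114)=180

180


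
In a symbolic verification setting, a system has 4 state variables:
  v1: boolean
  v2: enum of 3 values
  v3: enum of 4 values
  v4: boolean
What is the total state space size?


State space = product of domain sizes of all variables.
Domain sizes:
  v1 (boolean): 2
  v2 (enum of 3 values): 3
  v3 (enum of 4 values): 4
  v4 (boolean): 2
Product = 2 * 3 * 4 * 2 = 48

48


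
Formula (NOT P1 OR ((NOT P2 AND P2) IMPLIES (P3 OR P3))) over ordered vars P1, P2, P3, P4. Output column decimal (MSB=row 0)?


Formula: (NOT P1 OR ((NOT P2 AND P2) IMPLIES (P3 OR P3))) over P1, P2, P3, P4 (16 rows)
Evaluate each row (bits = P1,P2,P3,P4, MSB first):
  row 0 [0000]: (NOT 0 OR ((NOT 0 AND 0) IMPLIES (0 OR 0))) -> 1
  row 1 [0001]: (NOT 0 OR ((NOT 0 AND 0) IMPLIES (0 OR 0))) -> 1
  row 2 [0010]: (NOT 0 OR ((NOT 0 AND 0) IMPLIES (1 OR 1))) -> 1
  row 3 [0011]: (NOT 0 OR ((NOT 0 AND 0) IMPLIES (1 OR 1))) -> 1
  row 4 [0100]: (NOT 0 OR ((NOT 1 AND 1) IMPLIES (0 OR 0))) -> 1
  row 5 [0101]: (NOT 0 OR ((NOT 1 AND 1) IMPLIES (0 OR 0))) -> 1
  row 6 [0110]: (NOT 0 OR ((NOT 1 AND 1) IMPLIES (1 OR 1))) -> 1
  row 7 [0111]: (NOT 0 OR ((NOT 1 AND 1) IMPLIES (1 OR 1))) -> 1
  row 8 [1000]: (NOT 1 OR ((NOT 0 AND 0) IMPLIES (0 OR 0))) -> 1
  row 9 [1001]: (NOT 1 OR ((NOT 0 AND 0) IMPLIES (0 OR 0))) -> 1
  row 10 [1010]: (NOT 1 OR ((NOT 0 AND 0) IMPLIES (1 OR 1))) -> 1
  row 11 [1011]: (NOT 1 OR ((NOT 0 AND 0) IMPLIES (1 OR 1))) -> 1
  row 12 [1100]: (NOT 1 OR ((NOT 1 AND 1) IMPLIES (0 OR 0))) -> 1
  row 13 [1101]: (NOT 1 OR ((NOT 1 AND 1) IMPLIES (0 OR 0))) -> 1
  row 14 [1110]: (NOT 1 OR ((NOT 1 AND 1) IMPLIES (1 OR 1))) -> 1
  row 15 [1111]: (NOT 1 OR ((NOT 1 AND 1) IMPLIES (1 OR 1))) -> 1
Full result column, 4 rows per line (P1,P2 fixed per line; P3,P4 runs 00..11 left to right):
  rows 0-3 [P1,P2=00]: 1111  = hex F
  rows 4-7 [P1,P2=01]: 1111  = hex F
  rows 8-11 [P1,P2=10]: 1111  = hex F
  rows 12-15 [P1,P2=11]: 1111  = hex F
Output column (row 0 .. row 15) = 1111111111111111
Output column grouped in 4s = 1111 1111 1111 1111 = 0xFFFF
Convert to decimal digit by digit (value = value*16 + digit):
  F -> 15
  15*16 + 15 (F) = 255
  255*16 + 15 (F) = 4095
  4095*16 + 15 (F) = 65535
Decimal = 65535

65535


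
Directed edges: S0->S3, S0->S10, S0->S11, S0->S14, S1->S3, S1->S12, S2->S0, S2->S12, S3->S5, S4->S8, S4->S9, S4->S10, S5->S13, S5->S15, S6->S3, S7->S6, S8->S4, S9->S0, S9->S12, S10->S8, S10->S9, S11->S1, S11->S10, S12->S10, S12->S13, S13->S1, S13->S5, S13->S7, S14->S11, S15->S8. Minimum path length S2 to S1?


BFS layer-by-layer from S2:
  dist 0: {S2}
  dist 1: {S0, S12}
  dist 2: {S3, S10, S11, S13, S14}
  dist 3: {S1, S5, S7, S8, S9}
  -> S1 reached at distance 3
Shortest path length = 3

3


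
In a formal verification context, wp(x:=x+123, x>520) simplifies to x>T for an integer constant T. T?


Formula: wp(x:=E, P) = P[E/x] (substitute E for x in postcondition)
Step 1: Postcondition: x>520
Step 2: Substitute x+123 for x: x+123>520
Step 3: Solve for x: x > 520-123 = 397

397


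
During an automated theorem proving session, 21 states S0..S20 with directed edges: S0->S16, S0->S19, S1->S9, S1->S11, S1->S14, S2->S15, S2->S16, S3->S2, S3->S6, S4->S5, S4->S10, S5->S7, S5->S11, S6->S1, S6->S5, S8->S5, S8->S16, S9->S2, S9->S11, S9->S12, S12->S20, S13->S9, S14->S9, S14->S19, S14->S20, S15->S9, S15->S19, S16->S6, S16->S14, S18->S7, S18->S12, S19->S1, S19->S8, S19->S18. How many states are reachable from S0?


BFS from S0:
  layer 0: {S0}
  layer 1: {S16, S19}
  layer 2: {S1, S6, S8, S14, S18}
  layer 3: {S5, S7, S9, S11, S12, S20}
  layer 4: {S2}
  layer 5: {S15}
Reachable set: {S0, S1, S2, S5, S6, S7, S8, S9, S11, S12, S14, S15, S16, S18, S19, S20}
Count = 16

16


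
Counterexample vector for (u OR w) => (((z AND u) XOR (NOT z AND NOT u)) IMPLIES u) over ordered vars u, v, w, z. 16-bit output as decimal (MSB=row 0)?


F1 = (u OR w)
F2 = (((z AND u) XOR (NOT z AND NOT u)) IMPLIES u)
Counterexample to F1=>F2 is where F1=1 and F2=0.
Evaluate each row (bits = u,v,w,z, MSB first):
  row 0 [0000]: F1=0 F2=0 -> F1&~F2 -> 0
  row 1 [0001]: F1=0 F2=1 -> F1&~F2 -> 0
  row 2 [0010]: F1=1 F2=0 -> F1&~F2 -> 1
  row 3 [0011]: F1=1 F2=1 -> F1&~F2 -> 0
  row 4 [0100]: F1=0 F2=0 -> F1&~F2 -> 0
  row 5 [0101]: F1=0 F2=1 -> F1&~F2 -> 0
  row 6 [0110]: F1=1 F2=0 -> F1&~F2 -> 1
  row 7 [0111]: F1=1 F2=1 -> F1&~F2 -> 0
  row 8 [1000]: F1=1 F2=1 -> F1&~F2 -> 0
  row 9 [1001]: F1=1 F2=1 -> F1&~F2 -> 0
  row 10 [1010]: F1=1 F2=1 -> F1&~F2 -> 0
  row 11 [1011]: F1=1 F2=1 -> F1&~F2 -> 0
  row 12 [1100]: F1=1 F2=1 -> F1&~F2 -> 0
  row 13 [1101]: F1=1 F2=1 -> F1&~F2 -> 0
  row 14 [1110]: F1=1 F2=1 -> F1&~F2 -> 0
  row 15 [1111]: F1=1 F2=1 -> F1&~F2 -> 0
Full result column, 4 rows per line (u,v fixed per line; w,z runs 00..11 left to right):
  rows 0-3 [u,v=00]: 0010  = hex 2
  rows 4-7 [u,v=01]: 0010  = hex 2
  rows 8-11 [u,v=10]: 0000  = hex 0
  rows 12-15 [u,v=11]: 0000  = hex 0
Counterexample vector (row 0 .. row 15) = 0010001000000000
Output column grouped in 4s = 0010 0010 0000 0000 = 0x2200
Convert to decimal digit by digit (value = value*16 + digit):
  2 -> 2
  2*16 + 2 = 34
  34*16 + 0 = 544
  544*16 + 0 = 8704
Decimal = 8704

8704


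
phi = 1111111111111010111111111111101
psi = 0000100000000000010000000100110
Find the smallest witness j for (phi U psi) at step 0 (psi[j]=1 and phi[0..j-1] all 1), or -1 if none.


(phi U psi) at 0: need smallest j with psi[j]=1 and phi[i]=1 for all i in [0,j).
Scan from step 0:
  step 0: phi=1, psi=0 -> continue
  step 1: phi=1, psi=0 -> continue
  step 2: phi=1, psi=0 -> continue
  step 3: phi=1, psi=0 -> continue
  step 4: psi=1 and phi held for [0,4) -> witness found
Witness step = 4

4


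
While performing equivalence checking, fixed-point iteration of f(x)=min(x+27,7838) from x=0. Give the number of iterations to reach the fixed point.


Step 1: x=0, cap=7838, increment=27
Step 2: x grows by 27 each step until capped at 7838; fixed point is x=7838
Step 3: iterations = ceil(7838/27) = 291

291


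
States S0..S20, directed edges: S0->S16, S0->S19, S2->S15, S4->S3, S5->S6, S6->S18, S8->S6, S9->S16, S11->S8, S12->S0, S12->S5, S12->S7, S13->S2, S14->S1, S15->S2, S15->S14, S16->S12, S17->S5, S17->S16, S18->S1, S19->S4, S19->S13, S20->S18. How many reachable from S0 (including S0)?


BFS from S0:
  layer 0: {S0}
  layer 1: {S16, S19}
  layer 2: {S4, S12, S13}
  layer 3: {S2, S3, S5, S7}
  layer 4: {S6, S15}
  layer 5: {S14, S18}
  layer 6: {S1}
Reachable set: {S0, S1, S2, S3, S4, S5, S6, S7, S12, S13, S14, S15, S16, S18, S19}
Count = 15

15


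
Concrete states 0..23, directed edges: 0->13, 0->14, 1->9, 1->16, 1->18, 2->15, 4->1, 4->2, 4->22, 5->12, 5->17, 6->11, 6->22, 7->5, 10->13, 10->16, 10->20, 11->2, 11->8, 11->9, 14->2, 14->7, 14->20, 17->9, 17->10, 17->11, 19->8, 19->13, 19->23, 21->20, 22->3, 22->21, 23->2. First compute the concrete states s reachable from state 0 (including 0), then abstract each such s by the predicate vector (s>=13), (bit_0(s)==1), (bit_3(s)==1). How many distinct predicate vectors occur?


BFS from 0:
Concrete reachable: {0, 2, 5, 7, 8, 9, 10, 11, 12, 13, 14, 15, 16, 17, 20}
Abstract via predicates (s>=13), (bit_0(s)==1), (bit_3(s)==1):
  (0,0,0) <- {0, 2}
  (0,0,1) <- {8, 10, 12}
  (0,1,0) <- {5, 7}
  (0,1,1) <- {9, 11}
  (1,0,0) <- {16, 20}
  (1,0,1) <- {14}
  (1,1,0) <- {17}
  (1,1,1) <- {13, 15}
Distinct abstract states = 8

8


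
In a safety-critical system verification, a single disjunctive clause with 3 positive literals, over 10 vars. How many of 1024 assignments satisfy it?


Step 1: Total=2^10=1024
Step 2: Unsat when all 3 false: 2^7=128
Step 3: Sat=1024-128=896

896


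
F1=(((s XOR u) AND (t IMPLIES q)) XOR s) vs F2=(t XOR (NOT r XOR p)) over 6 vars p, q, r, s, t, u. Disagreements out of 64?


F1 = (((s XOR u) AND (t IMPLIES q)) XOR s)
F2 = (t XOR (NOT r XOR p))
Evaluate both on each of 64 rows (bits = p,q,r,s,t,u):
  row 0 [000000]: F1=0 F2=1 (differ) -> 1
  row 1 [000001]: F1=1 F2=1 -> 0
  row 2 [000010]: F1=0 F2=0 -> 0
  row 3 [000011]: F1=0 F2=0 -> 0
  row 4 [000100]: F1=0 F2=1 (differ) -> 1
  (every remaining row is evaluated the same way; all 64 results are listed next)
Full result column, 8 rows per line (p,q,r fixed per line; s,t,u runs 000..111 left to right):
  rows 0-7 [p,q,r=000]: 10001011  (ones: 4)
  rows 8-15 [p,q,r=001]: 01110100  (ones: 4)
  rows 16-23 [p,q,r=010]: 10011001  (ones: 4)
  rows 24-31 [p,q,r=011]: 01100110  (ones: 4)
  rows 32-39 [p,q,r=100]: 01110100  (ones: 4)
  rows 40-47 [p,q,r=101]: 10001011  (ones: 4)
  rows 48-55 [p,q,r=110]: 01100110  (ones: 4)
  rows 56-63 [p,q,r=111]: 10011001  (ones: 4)
Disagreements = 4+4+4+4+4+4+4+4 = 32

32


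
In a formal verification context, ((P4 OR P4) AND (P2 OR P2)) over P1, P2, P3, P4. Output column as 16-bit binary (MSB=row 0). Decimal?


Formula: ((P4 OR P4) AND (P2 OR P2)) over P1, P2, P3, P4 (16 rows)
Evaluate each row (bits = P1,P2,P3,P4, MSB first):
  row 0 [0000]: ((0 OR 0) AND (0 OR 0)) -> 0
  row 1 [0001]: ((1 OR 1) AND (0 OR 0)) -> 0
  row 2 [0010]: ((0 OR 0) AND (0 OR 0)) -> 0
  row 3 [0011]: ((1 OR 1) AND (0 OR 0)) -> 0
  row 4 [0100]: ((0 OR 0) AND (1 OR 1)) -> 0
  row 5 [0101]: ((1 OR 1) AND (1 OR 1)) -> 1
  row 6 [0110]: ((0 OR 0) AND (1 OR 1)) -> 0
  row 7 [0111]: ((1 OR 1) AND (1 OR 1)) -> 1
  row 8 [1000]: ((0 OR 0) AND (0 OR 0)) -> 0
  row 9 [1001]: ((1 OR 1) AND (0 OR 0)) -> 0
  row 10 [1010]: ((0 OR 0) AND (0 OR 0)) -> 0
  row 11 [1011]: ((1 OR 1) AND (0 OR 0)) -> 0
  row 12 [1100]: ((0 OR 0) AND (1 OR 1)) -> 0
  row 13 [1101]: ((1 OR 1) AND (1 OR 1)) -> 1
  row 14 [1110]: ((0 OR 0) AND (1 OR 1)) -> 0
  row 15 [1111]: ((1 OR 1) AND (1 OR 1)) -> 1
Full result column, 4 rows per line (P1,P2 fixed per line; P3,P4 runs 00..11 left to right):
  rows 0-3 [P1,P2=00]: 0000  = hex 0
  rows 4-7 [P1,P2=01]: 0101  = hex 5
  rows 8-11 [P1,P2=10]: 0000  = hex 0
  rows 12-15 [P1,P2=11]: 0101  = hex 5
Output column (row 0 .. row 15) = 0000010100000101
Output column grouped in 4s = 0000 0101 0000 0101 = 0x0505
Convert to decimal digit by digit (value = value*16 + digit):
  0 -> 0
  0*16 + 5 = 5
  5*16 + 0 = 80
  80*16 + 5 = 1285
Decimal = 1285

1285


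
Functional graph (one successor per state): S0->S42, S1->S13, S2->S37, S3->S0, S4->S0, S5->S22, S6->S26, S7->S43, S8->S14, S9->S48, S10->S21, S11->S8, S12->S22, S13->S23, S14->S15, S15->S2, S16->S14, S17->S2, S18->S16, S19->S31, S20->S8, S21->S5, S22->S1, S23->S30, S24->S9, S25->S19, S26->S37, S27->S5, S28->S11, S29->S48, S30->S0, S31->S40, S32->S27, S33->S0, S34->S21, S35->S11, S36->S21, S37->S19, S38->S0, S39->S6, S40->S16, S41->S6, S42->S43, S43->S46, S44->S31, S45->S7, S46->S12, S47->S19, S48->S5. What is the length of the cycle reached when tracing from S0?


Trace from S0 until a state repeats:
  S0 -> S42 -> S43 -> S46 -> S12 -> S22 -> S1 -> S13 -> S23 -> S30 -> S0
S0 first seen at step 0, revisited at step 10.
Cycle length = 10 - 0 = 10

10


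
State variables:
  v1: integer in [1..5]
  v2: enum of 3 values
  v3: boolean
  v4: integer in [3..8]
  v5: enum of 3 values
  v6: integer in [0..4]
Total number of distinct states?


State space = product of domain sizes of all variables.
Domain sizes:
  v1 (integer in [1..5]): 5
  v2 (enum of 3 values): 3
  v3 (boolean): 2
  v4 (integer in [3..8]): 6
  v5 (enum of 3 values): 3
  v6 (integer in [0..4]): 5
Product = 5 * 3 * 2 * 6 * 3 * 5 = 2700

2700


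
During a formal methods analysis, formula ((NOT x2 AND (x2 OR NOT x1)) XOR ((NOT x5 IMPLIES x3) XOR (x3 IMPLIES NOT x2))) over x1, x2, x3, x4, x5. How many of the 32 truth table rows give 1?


Formula: ((NOT x2 AND (x2 OR NOT x1)) XOR ((NOT x5 IMPLIES x3) XOR (x3 IMPLIES NOT x2))) over 5 vars (32 rows)
Evaluate each row (x1, x2, x3, x4, x5 as bits, MSB first):
  row 0 [00000]: ((NOT 0 AND (0 OR NOT 0)) XOR ((NOT 0 IMPLIES 0) XOR (0 IMPLIES NOT 0))) -> 0
  row 1 [00001]: ((NOT 0 AND (0 OR NOT 0)) XOR ((NOT 1 IMPLIES 0) XOR (0 IMPLIES NOT 0))) -> 1
  row 2 [00010]: ((NOT 0 AND (0 OR NOT 0)) XOR ((NOT 0 IMPLIES 0) XOR (0 IMPLIES NOT 0))) -> 0
  row 3 [00011]: ((NOT 0 AND (0 OR NOT 0)) XOR ((NOT 1 IMPLIES 0) XOR (0 IMPLIES NOT 0))) -> 1
  row 4 [00100]: ((NOT 0 AND (0 OR NOT 0)) XOR ((NOT 0 IMPLIES 1) XOR (1 IMPLIES NOT 0))) -> 1
  row 5 [00101]: ((NOT 0 AND (0 OR NOT 0)) XOR ((NOT 1 IMPLIES 1) XOR (1 IMPLIES NOT 0))) -> 1
  row 6 [00110]: ((NOT 0 AND (0 OR NOT 0)) XOR ((NOT 0 IMPLIES 1) XOR (1 IMPLIES NOT 0))) -> 1
  row 7 [00111]: ((NOT 0 AND (0 OR NOT 0)) XOR ((NOT 1 IMPLIES 1) XOR (1 IMPLIES NOT 0))) -> 1
  row 8 [01000]: ((NOT 1 AND (1 OR NOT 0)) XOR ((NOT 0 IMPLIES 0) XOR (0 IMPLIES NOT 1))) -> 1
  row 9 [01001]: ((NOT 1 AND (1 OR NOT 0)) XOR ((NOT 1 IMPLIES 0) XOR (0 IMPLIES NOT 1))) -> 0
  row 10 [01010]: ((NOT 1 AND (1 OR NOT 0)) XOR ((NOT 0 IMPLIES 0) XOR (0 IMPLIES NOT 1))) -> 1
  row 11 [01011]: ((NOT 1 AND (1 OR NOT 0)) XOR ((NOT 1 IMPLIES 0) XOR (0 IMPLIES NOT 1))) -> 0
  row 12 [01100]: ((NOT 1 AND (1 OR NOT 0)) XOR ((NOT 0 IMPLIES 1) XOR (1 IMPLIES NOT 1))) -> 1
  row 13 [01101]: ((NOT 1 AND (1 OR NOT 0)) XOR ((NOT 1 IMPLIES 1) XOR (1 IMPLIES NOT 1))) -> 1
  row 14 [01110]: ((NOT 1 AND (1 OR NOT 0)) XOR ((NOT 0 IMPLIES 1) XOR (1 IMPLIES NOT 1))) -> 1
  row 15 [01111]: ((NOT 1 AND (1 OR NOT 0)) XOR ((NOT 1 IMPLIES 1) XOR (1 IMPLIES NOT 1))) -> 1
  row 16 [10000]: ((NOT 0 AND (0 OR NOT 1)) XOR ((NOT 0 IMPLIES 0) XOR (0 IMPLIES NOT 0))) -> 1
  row 17 [10001]: ((NOT 0 AND (0 OR NOT 1)) XOR ((NOT 1 IMPLIES 0) XOR (0 IMPLIES NOT 0))) -> 0
  row 18 [10010]: ((NOT 0 AND (0 OR NOT 1)) XOR ((NOT 0 IMPLIES 0) XOR (0 IMPLIES NOT 0))) -> 1
  row 19 [10011]: ((NOT 0 AND (0 OR NOT 1)) XOR ((NOT 1 IMPLIES 0) XOR (0 IMPLIES NOT 0))) -> 0
  row 20 [10100]: ((NOT 0 AND (0 OR NOT 1)) XOR ((NOT 0 IMPLIES 1) XOR (1 IMPLIES NOT 0))) -> 0
  row 21 [10101]: ((NOT 0 AND (0 OR NOT 1)) XOR ((NOT 1 IMPLIES 1) XOR (1 IMPLIES NOT 0))) -> 0
  row 22 [10110]: ((NOT 0 AND (0 OR NOT 1)) XOR ((NOT 0 IMPLIES 1) XOR (1 IMPLIES NOT 0))) -> 0
  row 23 [10111]: ((NOT 0 AND (0 OR NOT 1)) XOR ((NOT 1 IMPLIES 1) XOR (1 IMPLIES NOT 0))) -> 0
  row 24 [11000]: ((NOT 1 AND (1 OR NOT 1)) XOR ((NOT 0 IMPLIES 0) XOR (0 IMPLIES NOT 1))) -> 1
  row 25 [11001]: ((NOT 1 AND (1 OR NOT 1)) XOR ((NOT 1 IMPLIES 0) XOR (0 IMPLIES NOT 1))) -> 0
  row 26 [11010]: ((NOT 1 AND (1 OR NOT 1)) XOR ((NOT 0 IMPLIES 0) XOR (0 IMPLIES NOT 1))) -> 1
  row 27 [11011]: ((NOT 1 AND (1 OR NOT 1)) XOR ((NOT 1 IMPLIES 0) XOR (0 IMPLIES NOT 1))) -> 0
  row 28 [11100]: ((NOT 1 AND (1 OR NOT 1)) XOR ((NOT 0 IMPLIES 1) XOR (1 IMPLIES NOT 1))) -> 1
  row 29 [11101]: ((NOT 1 AND (1 OR NOT 1)) XOR ((NOT 1 IMPLIES 1) XOR (1 IMPLIES NOT 1))) -> 1
  row 30 [11110]: ((NOT 1 AND (1 OR NOT 1)) XOR ((NOT 0 IMPLIES 1) XOR (1 IMPLIES NOT 1))) -> 1
  row 31 [11111]: ((NOT 1 AND (1 OR NOT 1)) XOR ((NOT 1 IMPLIES 1) XOR (1 IMPLIES NOT 1))) -> 1
Full result column, 8 rows per line (x1,x2 fixed per line; x3,x4,x5 runs 000..111 left to right):
  rows 0-7 [x1,x2=00]: 01011111  (ones: 6)
  rows 8-15 [x1,x2=01]: 10101111  (ones: 6)
  rows 16-23 [x1,x2=10]: 10100000  (ones: 2)
  rows 24-31 [x1,x2=11]: 10101111  (ones: 6)
Count of 1-rows = 6+6+2+6 = 20

20


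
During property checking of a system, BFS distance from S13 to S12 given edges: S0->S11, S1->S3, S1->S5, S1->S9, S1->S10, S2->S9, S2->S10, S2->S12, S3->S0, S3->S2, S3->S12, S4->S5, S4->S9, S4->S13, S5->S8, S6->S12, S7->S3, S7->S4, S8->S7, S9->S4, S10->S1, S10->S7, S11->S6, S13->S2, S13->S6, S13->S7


BFS layer-by-layer from S13:
  dist 0: {S13}
  dist 1: {S2, S6, S7}
  dist 2: {S3, S4, S9, S10, S12}
  -> S12 reached at distance 2
Shortest path length = 2

2


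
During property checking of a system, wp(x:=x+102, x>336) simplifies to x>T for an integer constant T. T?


Formula: wp(x:=E, P) = P[E/x] (substitute E for x in postcondition)
Step 1: Postcondition: x>336
Step 2: Substitute x+102 for x: x+102>336
Step 3: Solve for x: x > 336-102 = 234

234


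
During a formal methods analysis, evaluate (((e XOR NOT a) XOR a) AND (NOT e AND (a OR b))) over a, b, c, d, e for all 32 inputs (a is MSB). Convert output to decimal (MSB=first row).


Formula: (((e XOR NOT a) XOR a) AND (NOT e AND (a OR b))) over a, b, c, d, e (32 rows)
Evaluate each row (bits = a,b,c,d,e, MSB first):
  row 0 [00000]: (((0 XOR NOT 0) XOR 0) AND (NOT 0 AND (0 OR 0))) -> 0
  row 1 [00001]: (((1 XOR NOT 0) XOR 0) AND (NOT 1 AND (0 OR 0))) -> 0
  row 2 [00010]: (((0 XOR NOT 0) XOR 0) AND (NOT 0 AND (0 OR 0))) -> 0
  row 3 [00011]: (((1 XOR NOT 0) XOR 0) AND (NOT 1 AND (0 OR 0))) -> 0
  row 4 [00100]: (((0 XOR NOT 0) XOR 0) AND (NOT 0 AND (0 OR 0))) -> 0
  row 5 [00101]: (((1 XOR NOT 0) XOR 0) AND (NOT 1 AND (0 OR 0))) -> 0
  row 6 [00110]: (((0 XOR NOT 0) XOR 0) AND (NOT 0 AND (0 OR 0))) -> 0
  row 7 [00111]: (((1 XOR NOT 0) XOR 0) AND (NOT 1 AND (0 OR 0))) -> 0
  row 8 [01000]: (((0 XOR NOT 0) XOR 0) AND (NOT 0 AND (0 OR 1))) -> 1
  row 9 [01001]: (((1 XOR NOT 0) XOR 0) AND (NOT 1 AND (0 OR 1))) -> 0
  row 10 [01010]: (((0 XOR NOT 0) XOR 0) AND (NOT 0 AND (0 OR 1))) -> 1
  row 11 [01011]: (((1 XOR NOT 0) XOR 0) AND (NOT 1 AND (0 OR 1))) -> 0
  row 12 [01100]: (((0 XOR NOT 0) XOR 0) AND (NOT 0 AND (0 OR 1))) -> 1
  row 13 [01101]: (((1 XOR NOT 0) XOR 0) AND (NOT 1 AND (0 OR 1))) -> 0
  row 14 [01110]: (((0 XOR NOT 0) XOR 0) AND (NOT 0 AND (0 OR 1))) -> 1
  row 15 [01111]: (((1 XOR NOT 0) XOR 0) AND (NOT 1 AND (0 OR 1))) -> 0
  row 16 [10000]: (((0 XOR NOT 1) XOR 1) AND (NOT 0 AND (1 OR 0))) -> 1
  row 17 [10001]: (((1 XOR NOT 1) XOR 1) AND (NOT 1 AND (1 OR 0))) -> 0
  row 18 [10010]: (((0 XOR NOT 1) XOR 1) AND (NOT 0 AND (1 OR 0))) -> 1
  row 19 [10011]: (((1 XOR NOT 1) XOR 1) AND (NOT 1 AND (1 OR 0))) -> 0
  row 20 [10100]: (((0 XOR NOT 1) XOR 1) AND (NOT 0 AND (1 OR 0))) -> 1
  row 21 [10101]: (((1 XOR NOT 1) XOR 1) AND (NOT 1 AND (1 OR 0))) -> 0
  row 22 [10110]: (((0 XOR NOT 1) XOR 1) AND (NOT 0 AND (1 OR 0))) -> 1
  row 23 [10111]: (((1 XOR NOT 1) XOR 1) AND (NOT 1 AND (1 OR 0))) -> 0
  row 24 [11000]: (((0 XOR NOT 1) XOR 1) AND (NOT 0 AND (1 OR 1))) -> 1
  row 25 [11001]: (((1 XOR NOT 1) XOR 1) AND (NOT 1 AND (1 OR 1))) -> 0
  row 26 [11010]: (((0 XOR NOT 1) XOR 1) AND (NOT 0 AND (1 OR 1))) -> 1
  row 27 [11011]: (((1 XOR NOT 1) XOR 1) AND (NOT 1 AND (1 OR 1))) -> 0
  row 28 [11100]: (((0 XOR NOT 1) XOR 1) AND (NOT 0 AND (1 OR 1))) -> 1
  row 29 [11101]: (((1 XOR NOT 1) XOR 1) AND (NOT 1 AND (1 OR 1))) -> 0
  row 30 [11110]: (((0 XOR NOT 1) XOR 1) AND (NOT 0 AND (1 OR 1))) -> 1
  row 31 [11111]: (((1 XOR NOT 1) XOR 1) AND (NOT 1 AND (1 OR 1))) -> 0
Full result column, 4 rows per line (a,b,c fixed per line; d,e runs 00..11 left to right):
  rows 0-3 [a,b,c=000]: 0000  = hex 0
  rows 4-7 [a,b,c=001]: 0000  = hex 0
  rows 8-11 [a,b,c=010]: 1010  = hex A
  rows 12-15 [a,b,c=011]: 1010  = hex A
  rows 16-19 [a,b,c=100]: 1010  = hex A
  rows 20-23 [a,b,c=101]: 1010  = hex A
  rows 24-27 [a,b,c=110]: 1010  = hex A
  rows 28-31 [a,b,c=111]: 1010  = hex A
Output column (row 0 .. row 31) = 00000000101010101010101010101010
Output column grouped in 4s = 0000 0000 1010 1010 1010 1010 1010 1010 = 0x00AAAAAA
Convert to decimal digit by digit (value = value*16 + digit):
  0 -> 0
  0*16 + 0 = 0
  0*16 + 10 (A) = 10
  10*16 + 10 (A) = 170
  170*16 + 10 (A) = 2730
  2730*16 + 10 (A) = 43690
  43690*16 + 10 (A) = 699050
  699050*16 + 10 (A) = 11184810
Decimal = 11184810

11184810


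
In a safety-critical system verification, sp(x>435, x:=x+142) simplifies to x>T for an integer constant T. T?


Formula: sp(P, x:=E) = exists old_x. (x = E[old_x/x]) AND P[old_x/x] (old_x is the value of x before the assignment; eliminate old_x by solving x = E[old_x/x] for old_x)
Step 1: Precondition P: x>435, i.e. old_x > 435
Step 2: Assignment gives x = old_x + 142, so old_x = x - 142
Step 3: Substitute into P: x - 142 > 435
Step 4: Simplify: x > 435+142 = 577

577


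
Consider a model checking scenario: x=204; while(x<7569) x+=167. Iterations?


Step 1: x goes from 204 toward 7569 by 167; the body runs while x<7569, so iterations = ceil((bound-start)/step)
Step 2: Distance=7365
Step 3: ceil(7365/167)=45

45


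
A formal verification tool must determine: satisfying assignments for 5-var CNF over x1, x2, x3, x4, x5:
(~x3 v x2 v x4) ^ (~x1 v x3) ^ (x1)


CNF with 3 clauses over 5 vars (32 assignments).
An assignment satisfies CNF iff every clause has >=1 true literal.
Check each row (bits = x1,x2,x3,x4,x5; clause T/F shown):
  row 0 [00000]: clauses=TTF -> 0
  row 1 [00001]: clauses=TTF -> 0
  row 2 [00010]: clauses=TTF -> 0
  row 3 [00011]: clauses=TTF -> 0
  row 4 [00100]: clauses=FTF -> 0
  row 5 [00101]: clauses=FTF -> 0
  row 6 [00110]: clauses=TTF -> 0
  row 7 [00111]: clauses=TTF -> 0
  row 8 [01000]: clauses=TTF -> 0
  row 9 [01001]: clauses=TTF -> 0
  row 10 [01010]: clauses=TTF -> 0
  row 11 [01011]: clauses=TTF -> 0
  row 12 [01100]: clauses=TTF -> 0
  row 13 [01101]: clauses=TTF -> 0
  row 14 [01110]: clauses=TTF -> 0
  row 15 [01111]: clauses=TTF -> 0
  row 16 [10000]: clauses=TFT -> 0
  row 17 [10001]: clauses=TFT -> 0
  row 18 [10010]: clauses=TFT -> 0
  row 19 [10011]: clauses=TFT -> 0
  row 20 [10100]: clauses=FTT -> 0
  row 21 [10101]: clauses=FTT -> 0
  row 22 [10110]: clauses=TTT -> 1
  row 23 [10111]: clauses=TTT -> 1
  row 24 [11000]: clauses=TFT -> 0
  row 25 [11001]: clauses=TFT -> 0
  row 26 [11010]: clauses=TFT -> 0
  row 27 [11011]: clauses=TFT -> 0
  row 28 [11100]: clauses=TTT -> 1
  row 29 [11101]: clauses=TTT -> 1
  row 30 [11110]: clauses=TTT -> 1
  row 31 [11111]: clauses=TTT -> 1
Full result column, 8 rows per line (x1,x2 fixed per line; x3,x4,x5 runs 000..111 left to right):
  rows 0-7 [x1,x2=00]: 00000000  (ones: 0)
  rows 8-15 [x1,x2=01]: 00000000  (ones: 0)
  rows 16-23 [x1,x2=10]: 00000011  (ones: 2)
  rows 24-31 [x1,x2=11]: 00001111  (ones: 4)
Satisfying assignments = 0+0+2+4 = 6

6


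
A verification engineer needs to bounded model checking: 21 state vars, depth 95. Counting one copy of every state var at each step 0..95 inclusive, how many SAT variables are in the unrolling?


BMC unrolls to depth k, creating one copy of each state var for steps 0..k.
Step count = 95 + 1 = 96 (steps 0 through 95)
Vars per step = 21
Total = 21 * 96 = 2016

2016


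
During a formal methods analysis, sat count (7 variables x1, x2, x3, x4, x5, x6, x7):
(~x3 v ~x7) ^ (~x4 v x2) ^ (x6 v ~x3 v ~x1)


CNF with 3 clauses over 7 vars (128 assignments).
An assignment satisfies CNF iff every clause has >=1 true literal.
Check each row (bits = x1,x2,x3,x4,x5,x6,x7; clause T/F shown):
  row 0 [0000000]: clauses=TTT -> 1
  row 1 [0000001]: clauses=TTT -> 1
  row 2 [0000010]: clauses=TTT -> 1
  row 3 [0000011]: clauses=TTT -> 1
  row 4 [0000100]: clauses=TTT -> 1
  (every remaining row is evaluated the same way; all 128 results are listed next)
Full result column, 8 rows per line (x1,x2,x3,x4 fixed per line; x5,x6,x7 runs 000..111 left to right):
  rows 0-7 [x1,x2,x3,x4=0000]: 11111111  (ones: 8)
  rows 8-15 [x1,x2,x3,x4=0001]: 00000000  (ones: 0)
  rows 16-23 [x1,x2,x3,x4=0010]: 10101010  (ones: 4)
  rows 24-31 [x1,x2,x3,x4=0011]: 00000000  (ones: 0)
  rows 32-39 [x1,x2,x3,x4=0100]: 11111111  (ones: 8)
  rows 40-47 [x1,x2,x3,x4=0101]: 11111111  (ones: 8)
  rows 48-55 [x1,x2,x3,x4=0110]: 10101010  (ones: 4)
  rows 56-63 [x1,x2,x3,x4=0111]: 10101010  (ones: 4)
  rows 64-71 [x1,x2,x3,x4=1000]: 11111111  (ones: 8)
  rows 72-79 [x1,x2,x3,x4=1001]: 00000000  (ones: 0)
  rows 80-87 [x1,x2,x3,x4=1010]: 00100010  (ones: 2)
  rows 88-95 [x1,x2,x3,x4=1011]: 00000000  (ones: 0)
  rows 96-103 [x1,x2,x3,x4=1100]: 11111111  (ones: 8)
  rows 104-111 [x1,x2,x3,x4=1101]: 11111111  (ones: 8)
  rows 112-119 [x1,x2,x3,x4=1110]: 00100010  (ones: 2)
  rows 120-127 [x1,x2,x3,x4=1111]: 00100010  (ones: 2)
Satisfying assignments = 8+0+4+0+8+8+4+4+8+0+2+0+8+8+2+2 = 66

66


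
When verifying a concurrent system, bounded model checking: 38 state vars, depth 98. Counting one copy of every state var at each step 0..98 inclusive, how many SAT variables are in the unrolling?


BMC unrolls to depth k, creating one copy of each state var for steps 0..k.
Step count = 98 + 1 = 99 (steps 0 through 98)
Vars per step = 38
Total = 38 * 99 = 3762

3762


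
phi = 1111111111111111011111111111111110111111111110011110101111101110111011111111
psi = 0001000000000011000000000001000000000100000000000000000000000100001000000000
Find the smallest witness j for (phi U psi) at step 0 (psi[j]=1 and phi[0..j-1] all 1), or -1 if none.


(phi U psi) at 0: need smallest j with psi[j]=1 and phi[i]=1 for all i in [0,j).
Scan from step 0:
  step 0: phi=1, psi=0 -> continue
  step 1: phi=1, psi=0 -> continue
  step 2: phi=1, psi=0 -> continue
  step 3: psi=1 and phi held for [0,3) -> witness found
Witness step = 3

3


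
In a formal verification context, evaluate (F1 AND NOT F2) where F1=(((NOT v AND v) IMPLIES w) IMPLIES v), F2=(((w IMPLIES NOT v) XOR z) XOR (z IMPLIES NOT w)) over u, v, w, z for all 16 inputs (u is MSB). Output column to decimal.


F1 = (((NOT v AND v) IMPLIES w) IMPLIES v)
F2 = (((w IMPLIES NOT v) XOR z) XOR (z IMPLIES NOT w))
Counterexample to F1=>F2 is where F1=1 and F2=0.
Evaluate each row (bits = u,v,w,z, MSB first):
  row 0 [0000]: F1=0 F2=0 -> F1&~F2 -> 0
  row 1 [0001]: F1=0 F2=1 -> F1&~F2 -> 0
  row 2 [0010]: F1=0 F2=0 -> F1&~F2 -> 0
  row 3 [0011]: F1=0 F2=0 -> F1&~F2 -> 0
  row 4 [0100]: F1=1 F2=0 -> F1&~F2 -> 1
  row 5 [0101]: F1=1 F2=1 -> F1&~F2 -> 0
  row 6 [0110]: F1=1 F2=1 -> F1&~F2 -> 0
  row 7 [0111]: F1=1 F2=1 -> F1&~F2 -> 0
  row 8 [1000]: F1=0 F2=0 -> F1&~F2 -> 0
  row 9 [1001]: F1=0 F2=1 -> F1&~F2 -> 0
  row 10 [1010]: F1=0 F2=0 -> F1&~F2 -> 0
  row 11 [1011]: F1=0 F2=0 -> F1&~F2 -> 0
  row 12 [1100]: F1=1 F2=0 -> F1&~F2 -> 1
  row 13 [1101]: F1=1 F2=1 -> F1&~F2 -> 0
  row 14 [1110]: F1=1 F2=1 -> F1&~F2 -> 0
  row 15 [1111]: F1=1 F2=1 -> F1&~F2 -> 0
Full result column, 4 rows per line (u,v fixed per line; w,z runs 00..11 left to right):
  rows 0-3 [u,v=00]: 0000  = hex 0
  rows 4-7 [u,v=01]: 1000  = hex 8
  rows 8-11 [u,v=10]: 0000  = hex 0
  rows 12-15 [u,v=11]: 1000  = hex 8
Counterexample vector (row 0 .. row 15) = 0000100000001000
Output column grouped in 4s = 0000 1000 0000 1000 = 0x0808
Convert to decimal digit by digit (value = value*16 + digit):
  0 -> 0
  0*16 + 8 = 8
  8*16 + 0 = 128
  128*16 + 8 = 2056
Decimal = 2056

2056


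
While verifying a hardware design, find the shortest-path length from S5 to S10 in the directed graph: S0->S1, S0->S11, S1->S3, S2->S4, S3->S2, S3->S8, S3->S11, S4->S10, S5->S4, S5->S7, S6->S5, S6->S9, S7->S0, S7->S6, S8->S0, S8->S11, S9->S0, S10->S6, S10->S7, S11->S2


BFS layer-by-layer from S5:
  dist 0: {S5}
  dist 1: {S4, S7}
  dist 2: {S0, S6, S10}
  -> S10 reached at distance 2
Shortest path length = 2

2


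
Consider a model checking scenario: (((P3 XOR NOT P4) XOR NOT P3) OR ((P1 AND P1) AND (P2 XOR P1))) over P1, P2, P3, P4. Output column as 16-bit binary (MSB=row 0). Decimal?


Formula: (((P3 XOR NOT P4) XOR NOT P3) OR ((P1 AND P1) AND (P2 XOR P1))) over P1, P2, P3, P4 (16 rows)
Evaluate each row (bits = P1,P2,P3,P4, MSB first):
  row 0 [0000]: (((0 XOR NOT 0) XOR NOT 0) OR ((0 AND 0) AND (0 XOR 0))) -> 0
  row 1 [0001]: (((0 XOR NOT 1) XOR NOT 0) OR ((0 AND 0) AND (0 XOR 0))) -> 1
  row 2 [0010]: (((1 XOR NOT 0) XOR NOT 1) OR ((0 AND 0) AND (0 XOR 0))) -> 0
  row 3 [0011]: (((1 XOR NOT 1) XOR NOT 1) OR ((0 AND 0) AND (0 XOR 0))) -> 1
  row 4 [0100]: (((0 XOR NOT 0) XOR NOT 0) OR ((0 AND 0) AND (1 XOR 0))) -> 0
  row 5 [0101]: (((0 XOR NOT 1) XOR NOT 0) OR ((0 AND 0) AND (1 XOR 0))) -> 1
  row 6 [0110]: (((1 XOR NOT 0) XOR NOT 1) OR ((0 AND 0) AND (1 XOR 0))) -> 0
  row 7 [0111]: (((1 XOR NOT 1) XOR NOT 1) OR ((0 AND 0) AND (1 XOR 0))) -> 1
  row 8 [1000]: (((0 XOR NOT 0) XOR NOT 0) OR ((1 AND 1) AND (0 XOR 1))) -> 1
  row 9 [1001]: (((0 XOR NOT 1) XOR NOT 0) OR ((1 AND 1) AND (0 XOR 1))) -> 1
  row 10 [1010]: (((1 XOR NOT 0) XOR NOT 1) OR ((1 AND 1) AND (0 XOR 1))) -> 1
  row 11 [1011]: (((1 XOR NOT 1) XOR NOT 1) OR ((1 AND 1) AND (0 XOR 1))) -> 1
  row 12 [1100]: (((0 XOR NOT 0) XOR NOT 0) OR ((1 AND 1) AND (1 XOR 1))) -> 0
  row 13 [1101]: (((0 XOR NOT 1) XOR NOT 0) OR ((1 AND 1) AND (1 XOR 1))) -> 1
  row 14 [1110]: (((1 XOR NOT 0) XOR NOT 1) OR ((1 AND 1) AND (1 XOR 1))) -> 0
  row 15 [1111]: (((1 XOR NOT 1) XOR NOT 1) OR ((1 AND 1) AND (1 XOR 1))) -> 1
Full result column, 4 rows per line (P1,P2 fixed per line; P3,P4 runs 00..11 left to right):
  rows 0-3 [P1,P2=00]: 0101  = hex 5
  rows 4-7 [P1,P2=01]: 0101  = hex 5
  rows 8-11 [P1,P2=10]: 1111  = hex F
  rows 12-15 [P1,P2=11]: 0101  = hex 5
Output column (row 0 .. row 15) = 0101010111110101
Output column grouped in 4s = 0101 0101 1111 0101 = 0x55F5
Convert to decimal digit by digit (value = value*16 + digit):
  5 -> 5
  5*16 + 5 = 85
  85*16 + 15 (F) = 1375
  1375*16 + 5 = 22005
Decimal = 22005

22005


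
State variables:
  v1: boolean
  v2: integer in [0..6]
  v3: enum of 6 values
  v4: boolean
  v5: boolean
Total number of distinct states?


State space = product of domain sizes of all variables.
Domain sizes:
  v1 (boolean): 2
  v2 (integer in [0..6]): 7
  v3 (enum of 6 values): 6
  v4 (boolean): 2
  v5 (boolean): 2
Product = 2 * 7 * 6 * 2 * 2 = 336

336


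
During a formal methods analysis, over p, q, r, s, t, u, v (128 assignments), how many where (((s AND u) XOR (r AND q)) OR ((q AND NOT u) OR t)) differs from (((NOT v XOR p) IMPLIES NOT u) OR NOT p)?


F1 = (((s AND u) XOR (r AND q)) OR ((q AND NOT u) OR t))
F2 = (((NOT v XOR p) IMPLIES NOT u) OR NOT p)
Evaluate both on each of 128 rows (bits = p,q,r,s,t,u,v):
  row 0 [0000000]: F1=0 F2=1 (differ) -> 1
  row 1 [0000001]: F1=0 F2=1 (differ) -> 1
  row 2 [0000010]: F1=0 F2=1 (differ) -> 1
  row 3 [0000011]: F1=0 F2=1 (differ) -> 1
  row 4 [0000100]: F1=1 F2=1 -> 0
  (every remaining row is evaluated the same way; all 128 results are listed next)
Full result column, 8 rows per line (p,q,r,s fixed per line; t,u,v runs 000..111 left to right):
  rows 0-7 [p,q,r,s=0000]: 11110000  (ones: 4)
  rows 8-15 [p,q,r,s=0001]: 11000000  (ones: 2)
  rows 16-23 [p,q,r,s=0010]: 11110000  (ones: 4)
  rows 24-31 [p,q,r,s=0011]: 11000000  (ones: 2)
  rows 32-39 [p,q,r,s=0100]: 00110000  (ones: 2)
  rows 40-47 [p,q,r,s=0101]: 00000000  (ones: 0)
  rows 48-55 [p,q,r,s=0110]: 00000000  (ones: 0)
  rows 56-63 [p,q,r,s=0111]: 00110000  (ones: 2)
  rows 64-71 [p,q,r,s=1000]: 11100001  (ones: 4)
  rows 72-79 [p,q,r,s=1001]: 11010001  (ones: 4)
  rows 80-87 [p,q,r,s=1010]: 11100001  (ones: 4)
  rows 88-95 [p,q,r,s=1011]: 11010001  (ones: 4)
  rows 96-103 [p,q,r,s=1100]: 00100001  (ones: 2)
  rows 104-111 [p,q,r,s=1101]: 00010001  (ones: 2)
  rows 112-119 [p,q,r,s=1110]: 00010001  (ones: 2)
  rows 120-127 [p,q,r,s=1111]: 00100001  (ones: 2)
Disagreements = 4+2+4+2+2+0+0+2+4+4+4+4+2+2+2+2 = 40

40


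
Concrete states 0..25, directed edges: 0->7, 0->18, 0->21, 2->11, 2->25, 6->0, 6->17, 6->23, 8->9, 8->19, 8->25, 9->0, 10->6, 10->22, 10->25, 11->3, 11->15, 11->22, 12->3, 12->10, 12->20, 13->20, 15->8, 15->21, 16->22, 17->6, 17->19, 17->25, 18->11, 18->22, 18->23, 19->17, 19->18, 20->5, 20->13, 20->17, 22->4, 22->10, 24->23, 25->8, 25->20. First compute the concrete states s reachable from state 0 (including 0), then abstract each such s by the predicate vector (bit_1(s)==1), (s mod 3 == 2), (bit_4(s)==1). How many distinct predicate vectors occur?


BFS from 0:
Concrete reachable: {0, 3, 4, 5, 6, 7, 8, 9, 10, 11, 13, 15, 17, 18, 19, 20, 21, 22, 23, 25}
Abstract via predicates (bit_1(s)==1), (s mod 3 == 2), (bit_4(s)==1):
  (0,0,0) <- {0, 4, 9, 13}
  (0,0,1) <- {21, 25}
  (0,1,0) <- {5, 8}
  (0,1,1) <- {17, 20}
  (1,0,0) <- {3, 6, 7, 10, 15}
  (1,0,1) <- {18, 19, 22}
  (1,1,0) <- {11}
  (1,1,1) <- {23}
Distinct abstract states = 8

8


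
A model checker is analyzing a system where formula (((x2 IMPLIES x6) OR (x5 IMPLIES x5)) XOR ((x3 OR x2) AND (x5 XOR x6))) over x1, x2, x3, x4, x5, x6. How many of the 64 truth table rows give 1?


Formula: (((x2 IMPLIES x6) OR (x5 IMPLIES x5)) XOR ((x3 OR x2) AND (x5 XOR x6))) over 6 vars (64 rows)
Evaluate each row (x1, x2, x3, x4, x5, x6 as bits, MSB first):
  row 0 [000000]: (((0 IMPLIES 0) OR (0 IMPLIES 0)) XOR ((0 OR 0) AND (0 XOR 0))) -> 1
  row 1 [000001]: (((0 IMPLIES 1) OR (0 IMPLIES 0)) XOR ((0 OR 0) AND (0 XOR 1))) -> 1
  row 2 [000010]: (((0 IMPLIES 0) OR (1 IMPLIES 1)) XOR ((0 OR 0) AND (1 XOR 0))) -> 1
  row 3 [000011]: (((0 IMPLIES 1) OR (1 IMPLIES 1)) XOR ((0 OR 0) AND (1 XOR 1))) -> 1
  row 4 [000100]: (((0 IMPLIES 0) OR (0 IMPLIES 0)) XOR ((0 OR 0) AND (0 XOR 0))) -> 1
  (every remaining row is evaluated the same way; all 64 results are listed next)
Full result column, 8 rows per line (x1,x2,x3 fixed per line; x4,x5,x6 runs 000..111 left to right):
  rows 0-7 [x1,x2,x3=000]: 11111111  (ones: 8)
  rows 8-15 [x1,x2,x3=001]: 10011001  (ones: 4)
  rows 16-23 [x1,x2,x3=010]: 10011001  (ones: 4)
  rows 24-31 [x1,x2,x3=011]: 10011001  (ones: 4)
  rows 32-39 [x1,x2,x3=100]: 11111111  (ones: 8)
  rows 40-47 [x1,x2,x3=101]: 10011001  (ones: 4)
  rows 48-55 [x1,x2,x3=110]: 10011001  (ones: 4)
  rows 56-63 [x1,x2,x3=111]: 10011001  (ones: 4)
Count of 1-rows = 8+4+4+4+8+4+4+4 = 40

40


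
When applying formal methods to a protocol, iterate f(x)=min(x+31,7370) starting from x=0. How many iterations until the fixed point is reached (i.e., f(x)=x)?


Step 1: x=0, cap=7370, increment=31
Step 2: x grows by 31 each step until capped at 7370; fixed point is x=7370
Step 3: iterations = ceil(7370/31) = 238

238


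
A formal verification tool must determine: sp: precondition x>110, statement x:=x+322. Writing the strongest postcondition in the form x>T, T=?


Formula: sp(P, x:=E) = exists old_x. (x = E[old_x/x]) AND P[old_x/x] (old_x is the value of x before the assignment; eliminate old_x by solving x = E[old_x/x] for old_x)
Step 1: Precondition P: x>110, i.e. old_x > 110
Step 2: Assignment gives x = old_x + 322, so old_x = x - 322
Step 3: Substitute into P: x - 322 > 110
Step 4: Simplify: x > 110+322 = 432

432


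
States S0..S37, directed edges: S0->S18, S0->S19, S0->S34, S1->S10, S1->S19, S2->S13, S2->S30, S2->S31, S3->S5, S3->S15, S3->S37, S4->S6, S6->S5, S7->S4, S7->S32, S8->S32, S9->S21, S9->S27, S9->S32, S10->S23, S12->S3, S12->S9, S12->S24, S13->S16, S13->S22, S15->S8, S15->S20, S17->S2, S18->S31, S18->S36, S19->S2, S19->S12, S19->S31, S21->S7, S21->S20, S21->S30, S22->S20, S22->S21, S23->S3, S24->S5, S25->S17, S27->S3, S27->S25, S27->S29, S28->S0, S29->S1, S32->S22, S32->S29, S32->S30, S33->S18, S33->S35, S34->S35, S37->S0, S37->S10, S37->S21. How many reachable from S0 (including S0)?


BFS from S0:
  layer 0: {S0}
  layer 1: {S18, S19, S34}
  layer 2: {S2, S12, S31, S35, S36}
  layer 3: {S3, S9, S13, S24, S30}
  layer 4: {S5, S15, S16, S21, S22, S27, S32, S37}
  layer 5: {S7, S8, S10, S20, S25, S29}
  layer 6: {S1, S4, S17, S23}
  layer 7: {S6}
Reachable set: {S0, S1, S2, S3, S4, S5, S6, S7, S8, S9, S10, S12, S13, S15, S16, S17, S18, S19, S20, S21, S22, S23, S24, S25, S27, S29, S30, S31, S32, S34, S35, S36, S37}
Count = 33

33


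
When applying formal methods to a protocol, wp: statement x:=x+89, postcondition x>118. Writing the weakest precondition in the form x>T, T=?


Formula: wp(x:=E, P) = P[E/x] (substitute E for x in postcondition)
Step 1: Postcondition: x>118
Step 2: Substitute x+89 for x: x+89>118
Step 3: Solve for x: x > 118-89 = 29

29


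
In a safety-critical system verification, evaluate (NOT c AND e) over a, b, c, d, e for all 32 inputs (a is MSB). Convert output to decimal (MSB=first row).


Formula: (NOT c AND e) over a, b, c, d, e (32 rows)
Evaluate each row (bits = a,b,c,d,e, MSB first):
  row 0 [00000]: (NOT 0 AND 0) -> 0
  row 1 [00001]: (NOT 0 AND 1) -> 1
  row 2 [00010]: (NOT 0 AND 0) -> 0
  row 3 [00011]: (NOT 0 AND 1) -> 1
  row 4 [00100]: (NOT 1 AND 0) -> 0
  row 5 [00101]: (NOT 1 AND 1) -> 0
  row 6 [00110]: (NOT 1 AND 0) -> 0
  row 7 [00111]: (NOT 1 AND 1) -> 0
  row 8 [01000]: (NOT 0 AND 0) -> 0
  row 9 [01001]: (NOT 0 AND 1) -> 1
  row 10 [01010]: (NOT 0 AND 0) -> 0
  row 11 [01011]: (NOT 0 AND 1) -> 1
  row 12 [01100]: (NOT 1 AND 0) -> 0
  row 13 [01101]: (NOT 1 AND 1) -> 0
  row 14 [01110]: (NOT 1 AND 0) -> 0
  row 15 [01111]: (NOT 1 AND 1) -> 0
  row 16 [10000]: (NOT 0 AND 0) -> 0
  row 17 [10001]: (NOT 0 AND 1) -> 1
  row 18 [10010]: (NOT 0 AND 0) -> 0
  row 19 [10011]: (NOT 0 AND 1) -> 1
  row 20 [10100]: (NOT 1 AND 0) -> 0
  row 21 [10101]: (NOT 1 AND 1) -> 0
  row 22 [10110]: (NOT 1 AND 0) -> 0
  row 23 [10111]: (NOT 1 AND 1) -> 0
  row 24 [11000]: (NOT 0 AND 0) -> 0
  row 25 [11001]: (NOT 0 AND 1) -> 1
  row 26 [11010]: (NOT 0 AND 0) -> 0
  row 27 [11011]: (NOT 0 AND 1) -> 1
  row 28 [11100]: (NOT 1 AND 0) -> 0
  row 29 [11101]: (NOT 1 AND 1) -> 0
  row 30 [11110]: (NOT 1 AND 0) -> 0
  row 31 [11111]: (NOT 1 AND 1) -> 0
Full result column, 4 rows per line (a,b,c fixed per line; d,e runs 00..11 left to right):
  rows 0-3 [a,b,c=000]: 0101  = hex 5
  rows 4-7 [a,b,c=001]: 0000  = hex 0
  rows 8-11 [a,b,c=010]: 0101  = hex 5
  rows 12-15 [a,b,c=011]: 0000  = hex 0
  rows 16-19 [a,b,c=100]: 0101  = hex 5
  rows 20-23 [a,b,c=101]: 0000  = hex 0
  rows 24-27 [a,b,c=110]: 0101  = hex 5
  rows 28-31 [a,b,c=111]: 0000  = hex 0
Output column (row 0 .. row 31) = 01010000010100000101000001010000
Output column grouped in 4s = 0101 0000 0101 0000 0101 0000 0101 0000 = 0x50505050
Convert to decimal digit by digit (value = value*16 + digit):
  5 -> 5
  5*16 + 0 = 80
  80*16 + 5 = 1285
  1285*16 + 0 = 20560
  20560*16 + 5 = 328965
  328965*16 + 0 = 5263440
  5263440*16 + 5 = 84215045
  84215045*16 + 0 = 1347440720
Decimal = 1347440720

1347440720


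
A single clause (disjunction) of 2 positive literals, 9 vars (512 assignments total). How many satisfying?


Step 1: Total=2^9=512
Step 2: Unsat when all 2 false: 2^7=128
Step 3: Sat=512-128=384

384


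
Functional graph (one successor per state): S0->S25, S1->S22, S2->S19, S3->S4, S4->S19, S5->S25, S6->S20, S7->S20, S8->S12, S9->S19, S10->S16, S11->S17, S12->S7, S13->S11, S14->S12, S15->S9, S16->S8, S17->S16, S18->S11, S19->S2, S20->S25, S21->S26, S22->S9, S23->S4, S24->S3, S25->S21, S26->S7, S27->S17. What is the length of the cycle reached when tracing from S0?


Trace from S0 until a state repeats:
  S0 -> S25 -> S21 -> S26 -> S7 -> S20 -> S25
S25 first seen at step 1, revisited at step 6.
Cycle length = 6 - 1 = 5

5
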